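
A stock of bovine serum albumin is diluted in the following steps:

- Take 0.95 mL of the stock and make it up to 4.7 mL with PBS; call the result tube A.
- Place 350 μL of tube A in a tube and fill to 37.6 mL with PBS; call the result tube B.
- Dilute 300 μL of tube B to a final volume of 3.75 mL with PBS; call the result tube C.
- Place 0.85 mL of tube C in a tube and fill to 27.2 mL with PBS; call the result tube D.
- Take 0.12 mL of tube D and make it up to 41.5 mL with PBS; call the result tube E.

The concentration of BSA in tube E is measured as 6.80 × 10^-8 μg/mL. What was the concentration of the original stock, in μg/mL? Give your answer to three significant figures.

5.00 μg/mL

Step 1: 0.95 mL brought to 4.7 mL → factor 4.7/0.95 = 4.9474
Step 2: 350 μL brought to 37.6 mL → factor 37600/350 = 107.43
Step 3: 300 μL brought to 3.75 mL → factor 3750/300 = 12.5
Step 4: 0.85 mL brought to 27.2 mL → factor 27.2/0.85 = 32
Step 5: 0.12 mL brought to 41.5 mL → factor 41.5/0.12 = 345.83
Overall dilution factor = 4.9474 × 107.43 × 12.5 × 32 × 345.83 = 7.3523 × 10^7
Stock = 6.80 × 10^-8 μg/mL × 7.3523 × 10^7 = 5.00 μg/mL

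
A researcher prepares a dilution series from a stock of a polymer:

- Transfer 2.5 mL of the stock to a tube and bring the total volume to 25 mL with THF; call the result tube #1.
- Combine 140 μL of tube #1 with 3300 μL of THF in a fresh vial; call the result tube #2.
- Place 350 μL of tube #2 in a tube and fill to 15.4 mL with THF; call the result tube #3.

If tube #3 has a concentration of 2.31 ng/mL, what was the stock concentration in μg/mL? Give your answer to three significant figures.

Step 1: 2.5 mL brought to 25 mL → factor 25/2.5 = 10
Step 2: 140 μL + 3300 μL = 3440 μL total → factor 3440/140 = 24.571
Step 3: 350 μL brought to 15.4 mL → factor 15400/350 = 44
Overall dilution factor = 10 × 24.571 × 44 = 10811
Stock = 2.31 ng/mL × 10811 = 2.497 × 10^4 ng/mL = 25.0 μg/mL

25.0 μg/mL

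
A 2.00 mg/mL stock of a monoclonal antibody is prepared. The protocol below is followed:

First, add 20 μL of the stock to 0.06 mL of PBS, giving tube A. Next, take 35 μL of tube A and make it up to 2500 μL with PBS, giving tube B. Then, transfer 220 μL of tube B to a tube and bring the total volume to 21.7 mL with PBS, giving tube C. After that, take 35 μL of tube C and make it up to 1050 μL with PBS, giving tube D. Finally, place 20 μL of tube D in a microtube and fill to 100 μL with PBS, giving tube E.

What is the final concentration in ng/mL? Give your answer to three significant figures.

0.473 ng/mL

Step 1: 20 μL + 0.06 mL = 80 μL total → factor 80/20 = 4
Step 2: 35 μL brought to 2500 μL → factor 2500/35 = 71.429
Step 3: 220 μL brought to 21.7 mL → factor 21700/220 = 98.636
Step 4: 35 μL brought to 1050 μL → factor 1050/35 = 30
Step 5: 20 μL brought to 100 μL → factor 100/20 = 5
Overall dilution factor = 4 × 71.429 × 98.636 × 30 × 5 = 4.2273 × 10^6
Final = 2.00 mg/mL / 4.2273 × 10^6 = 4.731 × 10^-7 mg/mL = 0.473 ng/mL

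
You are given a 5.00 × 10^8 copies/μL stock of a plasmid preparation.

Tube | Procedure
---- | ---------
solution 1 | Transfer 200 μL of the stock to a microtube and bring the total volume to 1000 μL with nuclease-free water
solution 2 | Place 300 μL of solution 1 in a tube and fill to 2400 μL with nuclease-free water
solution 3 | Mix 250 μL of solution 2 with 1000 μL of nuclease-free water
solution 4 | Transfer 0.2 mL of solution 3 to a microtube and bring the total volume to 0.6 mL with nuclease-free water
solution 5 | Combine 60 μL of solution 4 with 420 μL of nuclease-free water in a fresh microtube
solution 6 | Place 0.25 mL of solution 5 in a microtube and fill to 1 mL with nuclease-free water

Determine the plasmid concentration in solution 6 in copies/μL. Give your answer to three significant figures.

2.60 × 10^4 copies/μL

Step 1: 200 μL brought to 1000 μL → factor 1000/200 = 5
Step 2: 300 μL brought to 2400 μL → factor 2400/300 = 8
Step 3: 250 μL + 1000 μL = 1250 μL total → factor 1250/250 = 5
Step 4: 0.2 mL brought to 0.6 mL → factor 0.6/0.2 = 3
Step 5: 60 μL + 420 μL = 480 μL total → factor 480/60 = 8
Step 6: 0.25 mL brought to 1 mL → factor 1/0.25 = 4
Overall dilution factor = 5 × 8 × 5 × 3 × 8 × 4 = 19200
Final = 5.00 × 10^8 copies/μL / 19200 = 2.60 × 10^4 copies/μL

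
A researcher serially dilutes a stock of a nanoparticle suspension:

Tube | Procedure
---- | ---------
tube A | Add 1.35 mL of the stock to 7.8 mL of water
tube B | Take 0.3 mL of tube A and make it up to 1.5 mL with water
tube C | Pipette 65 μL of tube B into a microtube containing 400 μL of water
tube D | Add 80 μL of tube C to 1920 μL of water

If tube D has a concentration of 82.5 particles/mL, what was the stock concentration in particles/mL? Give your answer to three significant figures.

Step 1: 1.35 mL + 7.8 mL = 9.15 mL total → factor 9.15/1.35 = 6.7778
Step 2: 0.3 mL brought to 1.5 mL → factor 1.5/0.3 = 5
Step 3: 65 μL + 400 μL = 465 μL total → factor 465/65 = 7.1538
Step 4: 80 μL + 1920 μL = 2000 μL total → factor 2000/80 = 25
Overall dilution factor = 6.7778 × 5 × 7.1538 × 25 = 6060.9
Stock = 82.5 particles/mL × 6060.9 = 5.00 × 10^5 particles/mL

5.00 × 10^5 particles/mL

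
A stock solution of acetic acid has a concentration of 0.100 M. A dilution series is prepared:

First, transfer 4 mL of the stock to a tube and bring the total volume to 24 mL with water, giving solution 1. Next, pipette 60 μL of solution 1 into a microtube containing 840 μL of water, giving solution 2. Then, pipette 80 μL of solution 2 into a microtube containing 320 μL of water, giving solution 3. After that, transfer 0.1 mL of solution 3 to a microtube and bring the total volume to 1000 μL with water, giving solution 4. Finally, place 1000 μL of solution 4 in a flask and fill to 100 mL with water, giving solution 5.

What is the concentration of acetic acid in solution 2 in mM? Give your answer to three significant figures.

Step 1: 4 mL brought to 24 mL → factor 24/4 = 6
Step 2: 60 μL + 840 μL = 900 μL total → factor 900/60 = 15
Dilution factor through solution 2 = 6 × 15 = 90
[solution 2] = 0.100 M / 90 = 0.001111 M = 1.11 mM

1.11 mM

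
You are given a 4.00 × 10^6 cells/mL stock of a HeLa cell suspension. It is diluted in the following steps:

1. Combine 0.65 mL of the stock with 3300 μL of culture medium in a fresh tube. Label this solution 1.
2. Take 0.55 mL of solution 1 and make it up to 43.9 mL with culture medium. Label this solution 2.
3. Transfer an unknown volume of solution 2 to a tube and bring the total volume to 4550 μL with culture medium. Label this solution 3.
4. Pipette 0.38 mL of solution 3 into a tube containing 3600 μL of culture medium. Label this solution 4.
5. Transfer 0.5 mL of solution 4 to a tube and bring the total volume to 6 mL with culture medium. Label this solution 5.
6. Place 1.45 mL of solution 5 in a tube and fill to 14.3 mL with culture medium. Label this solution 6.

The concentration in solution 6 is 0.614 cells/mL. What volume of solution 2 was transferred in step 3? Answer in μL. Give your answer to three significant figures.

420 μL

Step 1: 0.65 mL + 3300 μL = 3.95 mL total → factor 3.95/0.65 = 6.0769
Step 2: 0.55 mL brought to 43.9 mL → factor 43.9/0.55 = 79.818
Step 3: v brought to 4550 μL → factor = 4550 μL/v
Step 4: 0.38 mL + 3600 μL = 3.98 mL total → factor 3.98/0.38 = 10.474
Step 5: 0.5 mL brought to 6 mL → factor 6/0.5 = 12
Step 6: 1.45 mL brought to 14.3 mL → factor 14.3/1.45 = 9.8621
Product of known-step factors = 6.0122 × 10^5
Overall factor = 4.00 × 10^6 cells/mL / (0.614 cells/mL) = 6.5147 × 10^6
Step-3 factor = 6.5147 × 10^6 / 6.0122 × 10^5 = 10.836
v = 4550 μL / 10.836 = 420 μL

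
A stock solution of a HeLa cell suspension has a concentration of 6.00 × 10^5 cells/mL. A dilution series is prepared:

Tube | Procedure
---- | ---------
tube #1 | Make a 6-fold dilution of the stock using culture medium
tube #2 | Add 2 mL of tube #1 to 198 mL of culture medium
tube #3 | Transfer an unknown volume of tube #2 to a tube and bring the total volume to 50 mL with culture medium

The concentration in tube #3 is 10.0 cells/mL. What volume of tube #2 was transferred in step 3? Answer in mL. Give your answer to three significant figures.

0.500 mL

Step 1: 6-fold → factor 6
Step 2: 2 mL + 198 mL = 200 mL total → factor 200/2 = 100
Step 3: v brought to 50 mL → factor = 50 mL/v
Product of known-step factors = 600
Overall factor = 6.00 × 10^5 cells/mL / (10.0 cells/mL) = 60000
Step-3 factor = 60000 / 600 = 100
v = 50 mL / 100 = 0.500 mL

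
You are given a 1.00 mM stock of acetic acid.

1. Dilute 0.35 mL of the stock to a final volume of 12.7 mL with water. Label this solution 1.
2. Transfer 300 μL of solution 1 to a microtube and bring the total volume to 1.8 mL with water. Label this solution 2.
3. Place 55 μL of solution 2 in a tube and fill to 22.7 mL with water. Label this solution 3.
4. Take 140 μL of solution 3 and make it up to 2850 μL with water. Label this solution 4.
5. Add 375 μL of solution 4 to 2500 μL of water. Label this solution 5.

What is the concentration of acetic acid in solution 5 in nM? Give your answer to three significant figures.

0.0713 nM

Step 1: 0.35 mL brought to 12.7 mL → factor 12.7/0.35 = 36.286
Step 2: 300 μL brought to 1.8 mL → factor 1800/300 = 6
Step 3: 55 μL brought to 22.7 mL → factor 22700/55 = 412.73
Step 4: 140 μL brought to 2850 μL → factor 2850/140 = 20.357
Step 5: 375 μL + 2500 μL = 2875 μL total → factor 2875/375 = 7.6667
Overall dilution factor = 36.286 × 6 × 412.73 × 20.357 × 7.6667 = 1.4024 × 10^7
Final = 1.00 mM / 1.4024 × 10^7 = 7.131 × 10^-8 mM = 0.0713 nM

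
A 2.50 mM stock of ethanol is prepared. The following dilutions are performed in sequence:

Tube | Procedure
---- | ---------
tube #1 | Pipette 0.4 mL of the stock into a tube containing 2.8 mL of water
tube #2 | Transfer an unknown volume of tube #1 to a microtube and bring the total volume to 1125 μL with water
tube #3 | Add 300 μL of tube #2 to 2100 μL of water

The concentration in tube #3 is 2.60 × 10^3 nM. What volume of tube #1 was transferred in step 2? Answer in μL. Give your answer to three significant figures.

Step 1: 0.4 mL + 2.8 mL = 3.2 mL total → factor 3.2/0.4 = 8
Step 2: v brought to 1125 μL → factor = 1125 μL/v
Step 3: 300 μL + 2100 μL = 2400 μL total → factor 2400/300 = 8
Product of known-step factors = 64
Overall factor = 2.50 mM / (2.60 × 10^3 nM) = 961.54
Step-2 factor = 961.54 / 64 = 15.024
v = 1125 μL / 15.024 = 74.9 μL

74.9 μL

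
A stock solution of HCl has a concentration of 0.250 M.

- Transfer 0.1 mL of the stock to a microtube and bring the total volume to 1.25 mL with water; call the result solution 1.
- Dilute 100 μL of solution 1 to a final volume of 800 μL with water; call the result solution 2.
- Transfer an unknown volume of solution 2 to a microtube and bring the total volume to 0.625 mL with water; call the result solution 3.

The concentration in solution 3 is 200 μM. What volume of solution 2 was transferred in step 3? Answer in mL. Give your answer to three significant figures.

Step 1: 0.1 mL brought to 1.25 mL → factor 1.25/0.1 = 12.5
Step 2: 100 μL brought to 800 μL → factor 800/100 = 8
Step 3: v brought to 0.625 mL → factor = 0.625 mL/v
Product of known-step factors = 100
Overall factor = 0.250 M / (200 μM) = 1250
Step-3 factor = 1250 / 100 = 12.5
v = 0.625 mL / 12.5 = 0.0500 mL

0.0500 mL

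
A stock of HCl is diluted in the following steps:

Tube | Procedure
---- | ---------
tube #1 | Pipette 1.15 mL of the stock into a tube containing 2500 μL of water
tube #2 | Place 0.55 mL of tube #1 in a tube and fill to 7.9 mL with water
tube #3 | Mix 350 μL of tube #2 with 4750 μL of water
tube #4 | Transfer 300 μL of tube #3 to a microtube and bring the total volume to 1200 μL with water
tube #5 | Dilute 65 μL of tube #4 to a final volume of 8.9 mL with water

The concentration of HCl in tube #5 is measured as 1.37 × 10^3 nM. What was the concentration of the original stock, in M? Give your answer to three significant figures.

0.498 M

Step 1: 1.15 mL + 2500 μL = 3.65 mL total → factor 3.65/1.15 = 3.1739
Step 2: 0.55 mL brought to 7.9 mL → factor 7.9/0.55 = 14.364
Step 3: 350 μL + 4750 μL = 5100 μL total → factor 5100/350 = 14.571
Step 4: 300 μL brought to 1200 μL → factor 1200/300 = 4
Step 5: 65 μL brought to 8.9 mL → factor 8900/65 = 136.92
Overall dilution factor = 3.1739 × 14.364 × 14.571 × 4 × 136.92 = 3.6383 × 10^5
Stock = 1.37 × 10^3 nM × 3.6383 × 10^5 = 4.984 × 10^8 nM = 0.498 M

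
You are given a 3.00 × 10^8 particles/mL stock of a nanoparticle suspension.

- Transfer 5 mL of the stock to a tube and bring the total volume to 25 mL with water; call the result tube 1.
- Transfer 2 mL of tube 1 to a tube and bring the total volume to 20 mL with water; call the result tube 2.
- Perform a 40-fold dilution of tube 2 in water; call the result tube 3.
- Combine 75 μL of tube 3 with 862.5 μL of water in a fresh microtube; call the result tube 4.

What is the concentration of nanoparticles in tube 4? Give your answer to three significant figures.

1.20 × 10^4 particles/mL

Step 1: 5 mL brought to 25 mL → factor 25/5 = 5
Step 2: 2 mL brought to 20 mL → factor 20/2 = 10
Step 3: 40-fold → factor 40
Step 4: 75 μL + 862.5 μL = 937.5 μL total → factor 937.5/75 = 12.5
Overall dilution factor = 5 × 10 × 40 × 12.5 = 25000
Final = 3.00 × 10^8 particles/mL / 25000 = 1.20 × 10^4 particles/mL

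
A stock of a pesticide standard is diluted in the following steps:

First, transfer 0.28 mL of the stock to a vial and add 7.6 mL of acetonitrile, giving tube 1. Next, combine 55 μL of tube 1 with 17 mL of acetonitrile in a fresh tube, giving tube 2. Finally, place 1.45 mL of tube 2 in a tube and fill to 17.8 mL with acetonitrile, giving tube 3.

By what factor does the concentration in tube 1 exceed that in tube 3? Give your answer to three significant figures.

3.81 × 10^3

Step 1: 0.28 mL + 7.6 mL = 7.88 mL total → factor 7.88/0.28 = 28.143
Step 2: 55 μL + 17 mL = 17055 μL total → factor 17055/55 = 310.09
Step 3: 1.45 mL brought to 17.8 mL → factor 17.8/1.45 = 12.276
Dilution factor to tube 1 = 28.143; to tube 3 = 1.0713 × 10^5
[tube 1]/[tube 3] = (factor to tube 3)/(factor to tube 1) = 1.0713 × 10^5/28.143 = 3.81 × 10^3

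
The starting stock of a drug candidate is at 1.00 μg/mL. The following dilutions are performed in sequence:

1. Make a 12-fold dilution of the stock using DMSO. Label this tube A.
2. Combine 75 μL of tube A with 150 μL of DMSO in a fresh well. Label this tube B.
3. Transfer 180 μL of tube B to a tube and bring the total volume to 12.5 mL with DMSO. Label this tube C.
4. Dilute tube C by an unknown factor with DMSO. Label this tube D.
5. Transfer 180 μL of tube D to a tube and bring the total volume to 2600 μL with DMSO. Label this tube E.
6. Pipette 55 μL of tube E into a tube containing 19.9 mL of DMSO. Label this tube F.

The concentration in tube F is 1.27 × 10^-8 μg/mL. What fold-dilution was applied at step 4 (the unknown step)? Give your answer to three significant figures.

6.01-fold

Step 1: 12-fold → factor 12
Step 2: 75 μL + 150 μL = 225 μL total → factor 225/75 = 3
Step 3: 180 μL brought to 12.5 mL → factor 12500/180 = 69.444
Step 4: unknown factor x
Step 5: 180 μL brought to 2600 μL → factor 2600/180 = 14.444
Step 6: 55 μL + 19.9 mL = 19955 μL total → factor 19955/55 = 362.82
Product of known-step factors = 1.3102 × 10^7
Overall factor = 1.00 μg/mL / (1.27 × 10^-8 μg/mL) = 7.874 × 10^7
x = 7.874 × 10^7 / 1.3102 × 10^7 = 6.01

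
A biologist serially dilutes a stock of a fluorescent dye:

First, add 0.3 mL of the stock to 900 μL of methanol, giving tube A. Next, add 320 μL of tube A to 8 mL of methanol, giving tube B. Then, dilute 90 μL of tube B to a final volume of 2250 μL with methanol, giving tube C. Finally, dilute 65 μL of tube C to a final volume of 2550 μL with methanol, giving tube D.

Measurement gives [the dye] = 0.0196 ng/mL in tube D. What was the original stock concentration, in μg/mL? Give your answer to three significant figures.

2.00 μg/mL

Step 1: 0.3 mL + 900 μL = 1.2 mL total → factor 1.2/0.3 = 4
Step 2: 320 μL + 8 mL = 8320 μL total → factor 8320/320 = 26
Step 3: 90 μL brought to 2250 μL → factor 2250/90 = 25
Step 4: 65 μL brought to 2550 μL → factor 2550/65 = 39.231
Overall dilution factor = 4 × 26 × 25 × 39.231 = 1.02 × 10^5
Stock = 0.0196 ng/mL × 1.02 × 10^5 = 1999 ng/mL = 2.00 μg/mL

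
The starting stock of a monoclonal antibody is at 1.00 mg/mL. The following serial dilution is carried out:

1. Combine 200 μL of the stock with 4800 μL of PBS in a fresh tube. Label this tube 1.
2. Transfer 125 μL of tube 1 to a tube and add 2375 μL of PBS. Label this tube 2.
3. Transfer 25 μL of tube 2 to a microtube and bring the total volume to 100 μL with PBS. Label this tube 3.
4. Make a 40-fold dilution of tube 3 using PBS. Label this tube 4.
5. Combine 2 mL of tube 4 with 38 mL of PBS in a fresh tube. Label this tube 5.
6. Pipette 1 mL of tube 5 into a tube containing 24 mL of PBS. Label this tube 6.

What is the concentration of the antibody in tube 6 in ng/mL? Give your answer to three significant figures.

0.0250 ng/mL

Step 1: 200 μL + 4800 μL = 5000 μL total → factor 5000/200 = 25
Step 2: 125 μL + 2375 μL = 2500 μL total → factor 2500/125 = 20
Step 3: 25 μL brought to 100 μL → factor 100/25 = 4
Step 4: 40-fold → factor 40
Step 5: 2 mL + 38 mL = 40 mL total → factor 40/2 = 20
Step 6: 1 mL + 24 mL = 25 mL total → factor 25/1 = 25
Overall dilution factor = 25 × 20 × 4 × 40 × 20 × 25 = 4 × 10^7
Final = 1.00 mg/mL / 4 × 10^7 = 2.500 × 10^-8 mg/mL = 0.0250 ng/mL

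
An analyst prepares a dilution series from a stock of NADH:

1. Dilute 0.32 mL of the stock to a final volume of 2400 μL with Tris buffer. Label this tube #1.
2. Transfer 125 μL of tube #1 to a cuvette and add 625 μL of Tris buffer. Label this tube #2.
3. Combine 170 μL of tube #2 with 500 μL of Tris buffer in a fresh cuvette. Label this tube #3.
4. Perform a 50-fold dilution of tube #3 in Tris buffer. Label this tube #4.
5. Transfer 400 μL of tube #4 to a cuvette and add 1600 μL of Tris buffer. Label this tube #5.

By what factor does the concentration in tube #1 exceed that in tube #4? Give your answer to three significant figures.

1.18 × 10^3

Step 1: 0.32 mL brought to 2400 μL → factor 2.4/0.32 = 7.5
Step 2: 125 μL + 625 μL = 750 μL total → factor 750/125 = 6
Step 3: 170 μL + 500 μL = 670 μL total → factor 670/170 = 3.9412
Step 4: 50-fold → factor 50
Dilution factor to tube #1 = 7.5; to tube #4 = 8867.6
[tube #1]/[tube #4] = (factor to tube #4)/(factor to tube #1) = 8867.6/7.5 = 1.18 × 10^3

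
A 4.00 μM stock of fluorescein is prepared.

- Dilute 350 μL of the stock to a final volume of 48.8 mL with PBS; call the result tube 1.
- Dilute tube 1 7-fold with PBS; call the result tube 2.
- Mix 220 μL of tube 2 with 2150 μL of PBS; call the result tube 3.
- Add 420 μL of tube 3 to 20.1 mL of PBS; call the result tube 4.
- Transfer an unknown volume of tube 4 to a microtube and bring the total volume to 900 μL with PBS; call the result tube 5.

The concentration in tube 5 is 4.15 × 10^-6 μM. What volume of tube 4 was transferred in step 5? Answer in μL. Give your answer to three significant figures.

480 μL

Step 1: 350 μL brought to 48.8 mL → factor 48800/350 = 139.43
Step 2: 7-fold → factor 7
Step 3: 220 μL + 2150 μL = 2370 μL total → factor 2370/220 = 10.773
Step 4: 420 μL + 20.1 mL = 20520 μL total → factor 20520/420 = 48.857
Step 5: v brought to 900 μL → factor = 900 μL/v
Product of known-step factors = 5.1369 × 10^5
Overall factor = 4.00 μM / (4.15 × 10^-6 μM) = 9.6386 × 10^5
Step-5 factor = 9.6386 × 10^5 / 5.1369 × 10^5 = 1.8763
v = 900 μL / 1.8763 = 480 μL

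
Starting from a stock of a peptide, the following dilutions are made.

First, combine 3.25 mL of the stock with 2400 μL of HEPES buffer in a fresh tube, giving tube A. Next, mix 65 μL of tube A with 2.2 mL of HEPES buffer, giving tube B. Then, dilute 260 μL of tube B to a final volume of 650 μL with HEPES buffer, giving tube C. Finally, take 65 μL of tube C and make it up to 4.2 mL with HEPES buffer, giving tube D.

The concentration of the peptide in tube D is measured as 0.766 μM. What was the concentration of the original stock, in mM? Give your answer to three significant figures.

Step 1: 3.25 mL + 2400 μL = 5.65 mL total → factor 5.65/3.25 = 1.7385
Step 2: 65 μL + 2.2 mL = 2265 μL total → factor 2265/65 = 34.846
Step 3: 260 μL brought to 650 μL → factor 650/260 = 2.5
Step 4: 65 μL brought to 4.2 mL → factor 4200/65 = 64.615
Overall dilution factor = 1.7385 × 34.846 × 2.5 × 64.615 = 9785.8
Stock = 0.766 μM × 9785.8 = 7496 μM = 7.50 mM

7.50 mM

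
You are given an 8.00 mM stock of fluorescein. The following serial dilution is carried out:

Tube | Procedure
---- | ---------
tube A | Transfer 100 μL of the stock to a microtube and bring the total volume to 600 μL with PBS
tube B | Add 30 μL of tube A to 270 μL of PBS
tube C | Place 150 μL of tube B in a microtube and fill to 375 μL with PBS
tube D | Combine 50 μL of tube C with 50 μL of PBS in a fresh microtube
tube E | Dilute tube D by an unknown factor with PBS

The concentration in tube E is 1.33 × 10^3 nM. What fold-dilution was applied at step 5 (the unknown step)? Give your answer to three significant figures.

Step 1: 100 μL brought to 600 μL → factor 600/100 = 6
Step 2: 30 μL + 270 μL = 300 μL total → factor 300/30 = 10
Step 3: 150 μL brought to 375 μL → factor 375/150 = 2.5
Step 4: 50 μL + 50 μL = 100 μL total → factor 100/50 = 2
Step 5: unknown factor x
Product of known-step factors = 300
Overall factor = 8.00 mM / (1.33 × 10^3 nM) = 6015
x = 6015 / 300 = 20.1

20.1-fold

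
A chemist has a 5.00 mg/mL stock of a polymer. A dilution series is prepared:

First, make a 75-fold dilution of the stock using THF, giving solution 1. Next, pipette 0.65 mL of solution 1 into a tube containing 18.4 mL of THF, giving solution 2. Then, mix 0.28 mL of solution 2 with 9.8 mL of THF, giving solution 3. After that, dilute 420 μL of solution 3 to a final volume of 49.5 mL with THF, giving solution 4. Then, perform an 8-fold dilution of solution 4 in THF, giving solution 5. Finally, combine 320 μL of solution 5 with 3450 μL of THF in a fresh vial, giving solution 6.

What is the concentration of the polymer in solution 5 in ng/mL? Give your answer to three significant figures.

0.0670 ng/mL

Step 1: 75-fold → factor 75
Step 2: 0.65 mL + 18.4 mL = 19.05 mL total → factor 19.05/0.65 = 29.308
Step 3: 0.28 mL + 9.8 mL = 10.08 mL total → factor 10.08/0.28 = 36
Step 4: 420 μL brought to 49.5 mL → factor 49500/420 = 117.86
Step 5: 8-fold → factor 8
Dilution factor through solution 5 = 75 × 29.308 × 36 × 117.86 × 8 = 7.4609 × 10^7
[solution 5] = 5.00 mg/mL / 7.4609 × 10^7 = 6.702 × 10^-8 mg/mL = 0.0670 ng/mL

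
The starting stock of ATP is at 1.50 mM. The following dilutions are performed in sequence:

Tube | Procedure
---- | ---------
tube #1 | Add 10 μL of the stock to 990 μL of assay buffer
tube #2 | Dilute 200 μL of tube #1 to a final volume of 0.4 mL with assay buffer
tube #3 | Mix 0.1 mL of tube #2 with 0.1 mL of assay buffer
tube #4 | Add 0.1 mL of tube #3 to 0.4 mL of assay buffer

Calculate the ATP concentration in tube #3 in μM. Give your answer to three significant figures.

3.75 μM

Step 1: 10 μL + 990 μL = 1000 μL total → factor 1000/10 = 100
Step 2: 200 μL brought to 0.4 mL → factor 400/200 = 2
Step 3: 0.1 mL + 0.1 mL = 0.2 mL total → factor 0.2/0.1 = 2
Dilution factor through tube #3 = 100 × 2 × 2 = 400
[tube #3] = 1.50 mM / 400 = 0.003750 mM = 3.75 μM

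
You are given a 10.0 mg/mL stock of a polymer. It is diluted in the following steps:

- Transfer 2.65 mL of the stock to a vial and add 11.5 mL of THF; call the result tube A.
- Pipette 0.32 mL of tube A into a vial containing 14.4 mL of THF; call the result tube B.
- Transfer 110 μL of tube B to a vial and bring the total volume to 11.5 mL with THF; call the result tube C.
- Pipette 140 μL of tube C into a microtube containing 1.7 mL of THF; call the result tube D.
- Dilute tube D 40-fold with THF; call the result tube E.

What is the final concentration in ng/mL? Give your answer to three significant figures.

Step 1: 2.65 mL + 11.5 mL = 14.15 mL total → factor 14.15/2.65 = 5.3396
Step 2: 0.32 mL + 14.4 mL = 14.72 mL total → factor 14.72/0.32 = 46
Step 3: 110 μL brought to 11.5 mL → factor 11500/110 = 104.55
Step 4: 140 μL + 1.7 mL = 1840 μL total → factor 1840/140 = 13.143
Step 5: 40-fold → factor 40
Overall dilution factor = 5.3396 × 46 × 104.55 × 13.143 × 40 = 1.35 × 10^7
Final = 10.0 mg/mL / 1.35 × 10^7 = 7.408 × 10^-7 mg/mL = 0.741 ng/mL

0.741 ng/mL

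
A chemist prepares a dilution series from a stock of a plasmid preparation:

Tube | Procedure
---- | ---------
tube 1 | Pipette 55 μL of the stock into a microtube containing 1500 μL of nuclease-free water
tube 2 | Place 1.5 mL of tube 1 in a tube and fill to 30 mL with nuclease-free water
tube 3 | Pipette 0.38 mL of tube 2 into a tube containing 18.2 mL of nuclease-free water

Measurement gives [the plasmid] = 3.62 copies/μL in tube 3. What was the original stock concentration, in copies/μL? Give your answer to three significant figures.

Step 1: 55 μL + 1500 μL = 1555 μL total → factor 1555/55 = 28.273
Step 2: 1.5 mL brought to 30 mL → factor 30/1.5 = 20
Step 3: 0.38 mL + 18.2 mL = 18.58 mL total → factor 18.58/0.38 = 48.895
Overall dilution factor = 28.273 × 20 × 48.895 = 27648
Stock = 3.62 copies/μL × 27648 = 1.00 × 10^5 copies/μL

1.00 × 10^5 copies/μL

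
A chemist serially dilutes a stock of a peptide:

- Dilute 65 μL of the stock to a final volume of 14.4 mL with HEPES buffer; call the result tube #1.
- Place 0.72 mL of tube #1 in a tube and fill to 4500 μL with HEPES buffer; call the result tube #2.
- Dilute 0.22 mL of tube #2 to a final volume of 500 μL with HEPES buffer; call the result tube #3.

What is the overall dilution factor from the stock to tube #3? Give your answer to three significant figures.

3.15 × 10^3

Step 1: 65 μL brought to 14.4 mL → factor 14400/65 = 221.54
Step 2: 0.72 mL brought to 4500 μL → factor 4.5/0.72 = 6.25
Step 3: 0.22 mL brought to 500 μL → factor 0.5/0.22 = 2.2727
Overall dilution factor = 221.54 × 6.25 × 2.2727 = 3146.9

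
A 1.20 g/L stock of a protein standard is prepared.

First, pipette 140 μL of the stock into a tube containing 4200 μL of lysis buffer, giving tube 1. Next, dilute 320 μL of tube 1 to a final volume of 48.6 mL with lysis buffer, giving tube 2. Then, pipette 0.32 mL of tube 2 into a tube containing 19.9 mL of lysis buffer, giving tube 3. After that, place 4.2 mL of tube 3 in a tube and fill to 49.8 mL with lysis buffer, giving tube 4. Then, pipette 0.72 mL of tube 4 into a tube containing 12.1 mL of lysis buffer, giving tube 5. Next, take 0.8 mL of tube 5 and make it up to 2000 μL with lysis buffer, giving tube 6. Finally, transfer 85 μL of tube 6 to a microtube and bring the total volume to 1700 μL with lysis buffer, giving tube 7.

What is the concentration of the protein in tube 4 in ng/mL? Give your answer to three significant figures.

0.340 ng/mL

Step 1: 140 μL + 4200 μL = 4340 μL total → factor 4340/140 = 31
Step 2: 320 μL brought to 48.6 mL → factor 48600/320 = 151.88
Step 3: 0.32 mL + 19.9 mL = 20.22 mL total → factor 20.22/0.32 = 63.188
Step 4: 4.2 mL brought to 49.8 mL → factor 49.8/4.2 = 11.857
Dilution factor through tube 4 = 31 × 151.88 × 63.188 × 11.857 = 3.5274 × 10^6
[tube 4] = 1.20 g/L / 3.5274 × 10^6 = 3.402 × 10^-7 g/L = 0.340 ng/mL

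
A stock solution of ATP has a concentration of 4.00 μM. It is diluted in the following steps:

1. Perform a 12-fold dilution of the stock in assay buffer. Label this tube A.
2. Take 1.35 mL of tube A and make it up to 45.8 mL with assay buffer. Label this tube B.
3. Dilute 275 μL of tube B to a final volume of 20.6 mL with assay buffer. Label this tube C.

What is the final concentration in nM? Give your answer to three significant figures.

Step 1: 12-fold → factor 12
Step 2: 1.35 mL brought to 45.8 mL → factor 45.8/1.35 = 33.926
Step 3: 275 μL brought to 20.6 mL → factor 20600/275 = 74.909
Overall dilution factor = 12 × 33.926 × 74.909 = 30496
Final = 4.00 μM / 30496 = 0.0001312 μM = 0.131 nM

0.131 nM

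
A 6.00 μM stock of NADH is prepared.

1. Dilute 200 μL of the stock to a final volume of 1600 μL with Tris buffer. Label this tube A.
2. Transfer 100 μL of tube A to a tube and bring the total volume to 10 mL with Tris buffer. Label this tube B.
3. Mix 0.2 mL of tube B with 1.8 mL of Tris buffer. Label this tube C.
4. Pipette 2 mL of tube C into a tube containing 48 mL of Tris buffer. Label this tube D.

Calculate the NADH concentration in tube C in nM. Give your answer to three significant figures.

0.750 nM

Step 1: 200 μL brought to 1600 μL → factor 1600/200 = 8
Step 2: 100 μL brought to 10 mL → factor 10000/100 = 100
Step 3: 0.2 mL + 1.8 mL = 2 mL total → factor 2/0.2 = 10
Dilution factor through tube C = 8 × 100 × 10 = 8000
[tube C] = 6.00 μM / 8000 = 0.0007500 μM = 0.750 nM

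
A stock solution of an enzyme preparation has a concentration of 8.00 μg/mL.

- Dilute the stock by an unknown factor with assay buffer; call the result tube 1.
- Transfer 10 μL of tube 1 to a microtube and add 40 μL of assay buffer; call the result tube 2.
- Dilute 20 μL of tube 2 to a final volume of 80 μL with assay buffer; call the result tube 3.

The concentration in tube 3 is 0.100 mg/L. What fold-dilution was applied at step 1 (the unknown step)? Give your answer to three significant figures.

4.00-fold

Step 1: unknown factor x
Step 2: 10 μL + 40 μL = 50 μL total → factor 50/10 = 5
Step 3: 20 μL brought to 80 μL → factor 80/20 = 4
Product of known-step factors = 20
Overall factor = 8.00 μg/mL / (0.100 mg/L) = 80
x = 80 / 20 = 4.00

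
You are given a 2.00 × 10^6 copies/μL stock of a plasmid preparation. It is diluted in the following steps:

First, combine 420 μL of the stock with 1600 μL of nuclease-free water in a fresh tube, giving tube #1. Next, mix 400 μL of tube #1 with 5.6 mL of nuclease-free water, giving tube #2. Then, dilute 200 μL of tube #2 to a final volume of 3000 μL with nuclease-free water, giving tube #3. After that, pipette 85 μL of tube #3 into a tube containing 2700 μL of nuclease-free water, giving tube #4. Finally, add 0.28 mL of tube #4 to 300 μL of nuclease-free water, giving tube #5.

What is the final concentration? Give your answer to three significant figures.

27.2 copies/μL

Step 1: 420 μL + 1600 μL = 2020 μL total → factor 2020/420 = 4.8095
Step 2: 400 μL + 5.6 mL = 6000 μL total → factor 6000/400 = 15
Step 3: 200 μL brought to 3000 μL → factor 3000/200 = 15
Step 4: 85 μL + 2700 μL = 2785 μL total → factor 2785/85 = 32.765
Step 5: 0.28 mL + 300 μL = 0.58 mL total → factor 0.58/0.28 = 2.0714
Overall dilution factor = 4.8095 × 15 × 15 × 32.765 × 2.0714 = 73445
Final = 2.00 × 10^6 copies/μL / 73445 = 27.2 copies/μL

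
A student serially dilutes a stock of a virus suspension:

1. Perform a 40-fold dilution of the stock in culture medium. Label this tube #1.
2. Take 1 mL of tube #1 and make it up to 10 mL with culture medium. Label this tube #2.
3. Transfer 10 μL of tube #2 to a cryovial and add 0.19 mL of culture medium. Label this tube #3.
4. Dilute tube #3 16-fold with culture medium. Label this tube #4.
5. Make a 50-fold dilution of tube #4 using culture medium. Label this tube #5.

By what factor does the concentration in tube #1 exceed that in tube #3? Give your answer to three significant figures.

200

Step 1: 40-fold → factor 40
Step 2: 1 mL brought to 10 mL → factor 10/1 = 10
Step 3: 10 μL + 0.19 mL = 200 μL total → factor 200/10 = 20
Dilution factor to tube #1 = 40; to tube #3 = 8000
[tube #1]/[tube #3] = (factor to tube #3)/(factor to tube #1) = 8000/40 = 200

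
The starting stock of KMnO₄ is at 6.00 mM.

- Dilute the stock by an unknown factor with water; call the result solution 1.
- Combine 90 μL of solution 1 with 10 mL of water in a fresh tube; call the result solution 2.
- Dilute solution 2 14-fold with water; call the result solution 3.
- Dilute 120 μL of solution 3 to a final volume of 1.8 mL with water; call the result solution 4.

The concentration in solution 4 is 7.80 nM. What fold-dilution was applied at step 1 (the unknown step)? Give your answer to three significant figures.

32.7-fold

Step 1: unknown factor x
Step 2: 90 μL + 10 mL = 10090 μL total → factor 10090/90 = 112.11
Step 3: 14-fold → factor 14
Step 4: 120 μL brought to 1.8 mL → factor 1800/120 = 15
Product of known-step factors = 23543
Overall factor = 6.00 mM / (7.80 nM) = 7.6923 × 10^5
x = 7.6923 × 10^5 / 23543 = 32.7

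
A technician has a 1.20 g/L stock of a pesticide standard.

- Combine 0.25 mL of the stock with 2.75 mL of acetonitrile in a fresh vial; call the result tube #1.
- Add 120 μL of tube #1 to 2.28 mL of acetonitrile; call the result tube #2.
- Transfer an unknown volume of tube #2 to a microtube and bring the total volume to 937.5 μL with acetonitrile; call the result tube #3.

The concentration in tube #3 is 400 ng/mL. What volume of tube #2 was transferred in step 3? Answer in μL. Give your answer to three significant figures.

Step 1: 0.25 mL + 2.75 mL = 3 mL total → factor 3/0.25 = 12
Step 2: 120 μL + 2.28 mL = 2400 μL total → factor 2400/120 = 20
Step 3: v brought to 937.5 μL → factor = 937.5 μL/v
Product of known-step factors = 240
Overall factor = 1.20 g/L / (400 ng/mL) = 3000
Step-3 factor = 3000 / 240 = 12.5
v = 937.5 μL / 12.5 = 75.0 μL

75.0 μL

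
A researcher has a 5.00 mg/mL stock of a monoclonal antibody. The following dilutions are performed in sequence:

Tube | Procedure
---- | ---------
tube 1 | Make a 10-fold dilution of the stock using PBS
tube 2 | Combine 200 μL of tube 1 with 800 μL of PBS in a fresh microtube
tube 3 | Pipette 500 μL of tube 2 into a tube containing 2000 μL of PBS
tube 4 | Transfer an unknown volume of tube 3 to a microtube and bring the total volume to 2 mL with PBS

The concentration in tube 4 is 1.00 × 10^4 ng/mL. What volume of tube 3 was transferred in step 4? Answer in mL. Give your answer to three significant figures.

1.00 mL

Step 1: 10-fold → factor 10
Step 2: 200 μL + 800 μL = 1000 μL total → factor 1000/200 = 5
Step 3: 500 μL + 2000 μL = 2500 μL total → factor 2500/500 = 5
Step 4: v brought to 2 mL → factor = 2 mL/v
Product of known-step factors = 250
Overall factor = 5.00 mg/mL / (1.00 × 10^4 ng/mL) = 500
Step-4 factor = 500 / 250 = 2
v = 2 mL / 2 = 1.00 mL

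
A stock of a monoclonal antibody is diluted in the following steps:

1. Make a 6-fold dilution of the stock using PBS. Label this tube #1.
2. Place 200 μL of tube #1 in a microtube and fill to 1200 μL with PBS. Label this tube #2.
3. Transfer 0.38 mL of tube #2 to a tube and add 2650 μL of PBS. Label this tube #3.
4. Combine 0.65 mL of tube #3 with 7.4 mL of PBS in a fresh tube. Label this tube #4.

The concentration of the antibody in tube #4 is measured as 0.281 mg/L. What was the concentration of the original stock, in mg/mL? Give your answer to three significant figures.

Step 1: 6-fold → factor 6
Step 2: 200 μL brought to 1200 μL → factor 1200/200 = 6
Step 3: 0.38 mL + 2650 μL = 3.03 mL total → factor 3.03/0.38 = 7.9737
Step 4: 0.65 mL + 7.4 mL = 8.05 mL total → factor 8.05/0.65 = 12.385
Overall dilution factor = 6 × 6 × 7.9737 × 12.385 = 3555
Stock = 0.281 mg/L × 3555 = 999.0 mg/L = 0.999 mg/mL

0.999 mg/mL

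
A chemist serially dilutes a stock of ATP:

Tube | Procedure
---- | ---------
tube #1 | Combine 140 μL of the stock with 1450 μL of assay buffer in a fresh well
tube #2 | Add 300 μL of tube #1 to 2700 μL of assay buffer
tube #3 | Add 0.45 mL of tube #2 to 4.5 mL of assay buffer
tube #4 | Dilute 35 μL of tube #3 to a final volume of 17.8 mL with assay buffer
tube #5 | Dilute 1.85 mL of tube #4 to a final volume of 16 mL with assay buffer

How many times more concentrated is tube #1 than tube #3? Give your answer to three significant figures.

110

Step 1: 140 μL + 1450 μL = 1590 μL total → factor 1590/140 = 11.357
Step 2: 300 μL + 2700 μL = 3000 μL total → factor 3000/300 = 10
Step 3: 0.45 mL + 4.5 mL = 4.95 mL total → factor 4.95/0.45 = 11
Dilution factor to tube #1 = 11.357; to tube #3 = 1249.3
[tube #1]/[tube #3] = (factor to tube #3)/(factor to tube #1) = 1249.3/11.357 = 110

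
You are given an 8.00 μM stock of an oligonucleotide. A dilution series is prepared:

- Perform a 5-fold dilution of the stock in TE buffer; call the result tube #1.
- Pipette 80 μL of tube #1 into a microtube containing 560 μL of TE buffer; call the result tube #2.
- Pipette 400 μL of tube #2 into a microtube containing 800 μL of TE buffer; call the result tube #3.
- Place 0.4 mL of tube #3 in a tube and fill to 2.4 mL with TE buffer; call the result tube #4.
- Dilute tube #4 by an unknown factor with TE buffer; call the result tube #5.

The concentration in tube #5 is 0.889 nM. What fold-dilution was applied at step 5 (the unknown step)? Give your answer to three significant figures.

Step 1: 5-fold → factor 5
Step 2: 80 μL + 560 μL = 640 μL total → factor 640/80 = 8
Step 3: 400 μL + 800 μL = 1200 μL total → factor 1200/400 = 3
Step 4: 0.4 mL brought to 2.4 mL → factor 2.4/0.4 = 6
Step 5: unknown factor x
Product of known-step factors = 720
Overall factor = 8.00 μM / (0.889 nM) = 8998.9
x = 8998.9 / 720 = 12.5

12.5-fold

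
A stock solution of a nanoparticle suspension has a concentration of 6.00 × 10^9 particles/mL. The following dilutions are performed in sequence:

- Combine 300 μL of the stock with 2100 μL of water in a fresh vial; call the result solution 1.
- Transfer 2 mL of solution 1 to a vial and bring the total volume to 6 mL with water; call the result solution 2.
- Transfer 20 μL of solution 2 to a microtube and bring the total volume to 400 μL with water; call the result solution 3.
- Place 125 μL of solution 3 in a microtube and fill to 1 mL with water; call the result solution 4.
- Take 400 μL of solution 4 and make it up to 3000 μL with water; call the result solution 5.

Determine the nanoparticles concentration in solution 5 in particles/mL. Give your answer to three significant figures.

2.08 × 10^5 particles/mL

Step 1: 300 μL + 2100 μL = 2400 μL total → factor 2400/300 = 8
Step 2: 2 mL brought to 6 mL → factor 6/2 = 3
Step 3: 20 μL brought to 400 μL → factor 400/20 = 20
Step 4: 125 μL brought to 1 mL → factor 1000/125 = 8
Step 5: 400 μL brought to 3000 μL → factor 3000/400 = 7.5
Overall dilution factor = 8 × 3 × 20 × 8 × 7.5 = 28800
Final = 6.00 × 10^9 particles/mL / 28800 = 2.08 × 10^5 particles/mL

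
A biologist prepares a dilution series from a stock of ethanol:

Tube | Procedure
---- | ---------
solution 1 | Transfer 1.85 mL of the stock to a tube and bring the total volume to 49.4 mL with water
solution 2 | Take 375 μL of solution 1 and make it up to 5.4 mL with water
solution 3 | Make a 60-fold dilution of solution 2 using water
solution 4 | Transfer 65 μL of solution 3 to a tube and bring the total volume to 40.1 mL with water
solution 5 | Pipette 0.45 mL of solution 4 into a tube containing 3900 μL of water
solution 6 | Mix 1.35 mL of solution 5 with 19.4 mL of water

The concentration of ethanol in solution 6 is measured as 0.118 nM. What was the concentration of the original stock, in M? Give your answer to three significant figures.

Step 1: 1.85 mL brought to 49.4 mL → factor 49.4/1.85 = 26.703
Step 2: 375 μL brought to 5.4 mL → factor 5400/375 = 14.4
Step 3: 60-fold → factor 60
Step 4: 65 μL brought to 40.1 mL → factor 40100/65 = 616.92
Step 5: 0.45 mL + 3900 μL = 4.35 mL total → factor 4.35/0.45 = 9.6667
Step 6: 1.35 mL + 19.4 mL = 20.75 mL total → factor 20.75/1.35 = 15.37
Overall dilution factor = 26.703 × 14.4 × 60 × 616.92 × 9.6667 × 15.37 = 2.1148 × 10^9
Stock = 0.118 nM × 2.1148 × 10^9 = 2.495 × 10^8 nM = 0.250 M

0.250 M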